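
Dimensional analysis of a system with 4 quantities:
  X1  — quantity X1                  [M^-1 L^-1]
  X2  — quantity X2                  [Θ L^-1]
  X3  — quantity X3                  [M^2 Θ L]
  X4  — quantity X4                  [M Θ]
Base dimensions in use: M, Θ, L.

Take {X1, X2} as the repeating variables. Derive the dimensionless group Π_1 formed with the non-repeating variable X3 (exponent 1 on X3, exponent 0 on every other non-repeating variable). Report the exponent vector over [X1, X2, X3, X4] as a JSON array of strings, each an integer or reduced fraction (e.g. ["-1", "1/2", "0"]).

Write exponents as rows M,Θ,L / cols X1,X2,X3,X4:
  M: [-1  0  2  1]
  Θ: [ 0  1  1  1]
  L: [-1 -1  1  0]
RREF → pivots at {X1,X2} ⇒ r = 2
Repeat: X1,X2; free: X3,X4
RREF:
  r0: [   1    0   -2   -1]
  r1: [   0    1    1    1]
  r2: [   0    0    0    0]
Fix exponent of X3 at 1, X4 at 0; solve each RREF row for its pivot's exponent:
  r0: exp(X1) + (-2)·1 = 0 ⇒ exp(X1) = 2
  r1: exp(X2) + (1)·1 = 0 ⇒ exp(X2) = -1
Π_1 = X1^2 · X2^-1 · X3

["2", "-1", "1", "0"]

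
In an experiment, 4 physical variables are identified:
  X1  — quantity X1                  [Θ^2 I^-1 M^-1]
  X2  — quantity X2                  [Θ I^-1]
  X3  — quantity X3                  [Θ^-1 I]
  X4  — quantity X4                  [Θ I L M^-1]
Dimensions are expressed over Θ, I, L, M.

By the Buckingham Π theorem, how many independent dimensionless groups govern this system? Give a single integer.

Exponent matrix [Θ,I,L,M] × [X1,X2,X3,X4]:
  Θ: [ 2  1 -1  1]
  I: [-1 -1  1  1]
  L: [ 0  0  0  1]
  M: [-1  0  0 -1]
Echelon form has 3 nonzero rows (pivots: X1,X2,X4)
n=4, r=3 ⇒ 1 dimensionless group

1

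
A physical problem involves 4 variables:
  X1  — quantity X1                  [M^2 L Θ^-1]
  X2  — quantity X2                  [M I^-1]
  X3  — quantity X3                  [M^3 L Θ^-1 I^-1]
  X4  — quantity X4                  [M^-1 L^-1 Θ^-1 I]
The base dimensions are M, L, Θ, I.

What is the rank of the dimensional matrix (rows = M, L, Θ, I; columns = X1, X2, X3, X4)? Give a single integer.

3

Exponent matrix [M,L,Θ,I] × [X1,X2,X3,X4]:
  M: [ 2  1  3 -1]
  L: [ 1  0  1 -1]
  Θ: [-1  0 -1 -1]
  I: [ 0 -1 -1  1]
RREF → pivots at {X1,X2,X4} ⇒ r = 3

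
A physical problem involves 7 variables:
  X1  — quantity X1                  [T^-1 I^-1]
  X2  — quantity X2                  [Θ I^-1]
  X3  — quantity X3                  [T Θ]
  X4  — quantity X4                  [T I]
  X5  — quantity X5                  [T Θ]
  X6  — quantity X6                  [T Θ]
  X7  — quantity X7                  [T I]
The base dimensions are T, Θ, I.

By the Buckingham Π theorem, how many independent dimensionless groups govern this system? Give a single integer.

Dimensional matrix (T×Θ×I by X1×X2×X3×X4×X5×X6×X7):
  T: [-1  0  1  1  1  1  1]
  Θ: [ 0  1  1  0  1  1  0]
  I: [-1 -1  0  1  0  0  1]
RREF → pivots at {X1,X2} ⇒ r = 2
Π count = n − r = 7 − 2 = 5

5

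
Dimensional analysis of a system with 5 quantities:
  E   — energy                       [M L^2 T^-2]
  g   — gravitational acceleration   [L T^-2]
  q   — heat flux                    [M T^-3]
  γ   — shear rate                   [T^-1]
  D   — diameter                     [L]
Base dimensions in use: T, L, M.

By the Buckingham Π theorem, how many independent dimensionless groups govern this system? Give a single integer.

Write exponents as rows T,L,M / cols E,g,q,γ,D:
  T: [-2 -2 -3 -1  0]
  L: [ 2  1  0  0  1]
  M: [ 1  0  1  0  0]
Echelon form has 3 nonzero rows (pivots: E,g,q)
Π count = n − r = 5 − 3 = 2

2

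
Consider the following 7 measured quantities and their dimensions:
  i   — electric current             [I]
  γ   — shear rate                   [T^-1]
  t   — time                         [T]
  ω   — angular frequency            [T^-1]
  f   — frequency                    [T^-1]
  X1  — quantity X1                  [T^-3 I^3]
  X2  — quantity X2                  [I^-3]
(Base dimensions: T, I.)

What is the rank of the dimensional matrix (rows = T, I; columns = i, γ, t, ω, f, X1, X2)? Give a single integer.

Exponent matrix [T,I] × [i,γ,t,ω,f,X1,X2]:
  T: [ 0 -1  1 -1 -1 -3  0]
  I: [ 1  0  0  0  0  3 -3]
Row reduction gives pivot columns i,γ; rank = 2

2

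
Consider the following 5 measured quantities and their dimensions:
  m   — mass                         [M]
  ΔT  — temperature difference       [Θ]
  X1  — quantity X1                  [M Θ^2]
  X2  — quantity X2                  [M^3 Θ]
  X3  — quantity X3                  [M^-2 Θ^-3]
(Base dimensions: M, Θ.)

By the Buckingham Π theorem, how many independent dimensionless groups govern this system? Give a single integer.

Dimensional matrix (M×Θ by m×ΔT×X1×X2×X3):
  M: [ 1  0  1  3 -2]
  Θ: [ 0  1  2  1 -3]
RREF → pivots at {m,ΔT} ⇒ r = 2
Π count = n − r = 5 − 2 = 3

3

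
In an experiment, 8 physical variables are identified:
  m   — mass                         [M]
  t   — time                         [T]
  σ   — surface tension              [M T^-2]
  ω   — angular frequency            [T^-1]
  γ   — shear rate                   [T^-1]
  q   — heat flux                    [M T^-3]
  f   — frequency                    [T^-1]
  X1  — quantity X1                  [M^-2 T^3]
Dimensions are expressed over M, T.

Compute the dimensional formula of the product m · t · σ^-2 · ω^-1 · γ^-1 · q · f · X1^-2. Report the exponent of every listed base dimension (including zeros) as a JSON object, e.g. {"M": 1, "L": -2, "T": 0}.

{"M": 4, "T": -3}

Write exponents as rows M,T / cols m,t,σ,ω,γ,q,f,X1:
  M: [ 1  0  1  0  0  1  0 -2]
  T: [ 0  1 -2 -1 -1 -3 -1  3]
  [M]: (1)·1+(1)·0+(-2)·1+(-1)·0+(-1)·0+(1)·1+(1)·0+(-2)·-2 = 4
  [T]: (1)·0+(1)·1+(-2)·-2+(-1)·-1+(-1)·-1+(1)·-3+(1)·-1+(-2)·3 = -3
⇒ M^4 T^-3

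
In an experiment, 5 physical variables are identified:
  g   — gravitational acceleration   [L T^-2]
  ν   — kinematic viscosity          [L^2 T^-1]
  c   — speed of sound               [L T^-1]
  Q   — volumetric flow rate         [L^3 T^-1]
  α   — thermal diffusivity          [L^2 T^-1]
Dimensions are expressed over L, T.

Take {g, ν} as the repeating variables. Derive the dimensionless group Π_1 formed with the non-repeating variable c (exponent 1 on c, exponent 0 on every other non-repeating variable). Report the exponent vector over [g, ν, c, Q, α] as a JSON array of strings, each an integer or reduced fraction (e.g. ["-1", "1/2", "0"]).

Exponent matrix [L,T] × [g,ν,c,Q,α]:
  L: [ 1  2  1  3  2]
  T: [-2 -1 -1 -1 -1]
RREF → pivots at {g,ν} ⇒ r = 2
Repeat: g,ν; free: c,Q,α
RREF:
  r0: [   1    0  1/3 -1/3    0]
  r1: [   0    1  1/3  5/3    1]
Fix exponent of c at 1, Q at 0, α at 0; solve each RREF row for its pivot's exponent:
  r0: exp(g) + (1/3)·1 = 0 ⇒ exp(g) = -1/3
  r1: exp(ν) + (1/3)·1 = 0 ⇒ exp(ν) = -1/3
Π_1 = g^(-1/3) · ν^(-1/3) · c

["-1/3", "-1/3", "1", "0", "0"]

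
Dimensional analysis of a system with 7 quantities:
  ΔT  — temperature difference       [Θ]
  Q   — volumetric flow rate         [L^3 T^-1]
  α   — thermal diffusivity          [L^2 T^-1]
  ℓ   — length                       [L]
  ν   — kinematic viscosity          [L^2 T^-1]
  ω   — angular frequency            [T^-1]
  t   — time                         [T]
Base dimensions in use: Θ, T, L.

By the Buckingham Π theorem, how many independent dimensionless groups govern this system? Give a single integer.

4

Exponent matrix [Θ,T,L] × [ΔT,Q,α,ℓ,ν,ω,t]:
  Θ: [ 1  0  0  0  0  0  0]
  T: [ 0 -1 -1  0 -1 -1  1]
  L: [ 0  3  2  1  2  0  0]
Row reduction gives pivot columns ΔT,Q,α; rank = 3
7 vars − rank 3 = 4 Π groups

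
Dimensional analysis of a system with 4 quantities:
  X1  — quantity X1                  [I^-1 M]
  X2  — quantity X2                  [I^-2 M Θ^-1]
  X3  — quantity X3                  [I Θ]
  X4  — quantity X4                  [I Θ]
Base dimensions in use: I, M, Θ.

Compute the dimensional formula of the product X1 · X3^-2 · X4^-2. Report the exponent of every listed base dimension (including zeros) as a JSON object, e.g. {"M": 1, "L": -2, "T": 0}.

{"I": -5, "M": 1, "Θ": -4}

Dimensional matrix (I×M×Θ by X1×X2×X3×X4):
  I: [-1 -2  1  1]
  M: [ 1  1  0  0]
  Θ: [ 0 -1  1  1]
  [I]: (1)·-1+(-2)·1+(-2)·1 = -5
  [M]: (1)·1+(-2)·0+(-2)·0 = 1
  [Θ]: (1)·0+(-2)·1+(-2)·1 = -4
⇒ I^-5 M Θ^-4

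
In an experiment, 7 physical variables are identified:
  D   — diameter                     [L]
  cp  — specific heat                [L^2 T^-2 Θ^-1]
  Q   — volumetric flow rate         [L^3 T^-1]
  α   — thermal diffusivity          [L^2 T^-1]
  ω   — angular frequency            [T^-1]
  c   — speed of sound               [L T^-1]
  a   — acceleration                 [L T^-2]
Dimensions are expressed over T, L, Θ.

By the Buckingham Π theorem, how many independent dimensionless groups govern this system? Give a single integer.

Dimensional matrix (T×L×Θ by D×cp×Q×α×ω×c×a):
  T: [ 0 -2 -1 -1 -1 -1 -2]
  L: [ 1  2  3  2  0  1  1]
  Θ: [ 0 -1  0  0  0  0  0]
Row reduction gives pivot columns D,cp,Q; rank = 3
Π count = n − r = 7 − 3 = 4

4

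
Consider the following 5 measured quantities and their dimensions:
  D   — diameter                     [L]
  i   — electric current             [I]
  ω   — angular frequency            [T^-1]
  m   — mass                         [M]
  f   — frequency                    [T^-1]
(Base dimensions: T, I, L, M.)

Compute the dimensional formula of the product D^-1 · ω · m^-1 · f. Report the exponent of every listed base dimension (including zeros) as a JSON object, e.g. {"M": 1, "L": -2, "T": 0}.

{"T": -2, "I": 0, "L": -1, "M": -1}

Dimensional matrix (T×I×L×M by D×i×ω×m×f):
  T: [ 0  0 -1  0 -1]
  I: [ 0  1  0  0  0]
  L: [ 1  0  0  0  0]
  M: [ 0  0  0  1  0]
  [T]: (-1)·0+(1)·-1+(-1)·0+(1)·-1 = -2
  [I]: (-1)·0+(1)·0+(-1)·0+(1)·0 = 0
  [L]: (-1)·1+(1)·0+(-1)·0+(1)·0 = -1
  [M]: (-1)·0+(1)·0+(-1)·1+(1)·0 = -1
⇒ T^-2 L^-1 M^-1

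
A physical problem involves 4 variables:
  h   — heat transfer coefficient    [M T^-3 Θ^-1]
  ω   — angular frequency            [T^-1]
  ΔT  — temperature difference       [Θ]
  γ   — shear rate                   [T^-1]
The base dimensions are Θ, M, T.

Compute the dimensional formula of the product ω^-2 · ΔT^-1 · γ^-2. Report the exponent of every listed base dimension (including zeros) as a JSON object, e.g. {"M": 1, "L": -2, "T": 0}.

{"Θ": -1, "M": 0, "T": 4}

Dimensional matrix (Θ×M×T by h×ω×ΔT×γ):
  Θ: [-1  0  1  0]
  M: [ 1  0  0  0]
  T: [-3 -1  0 -1]
  [Θ]: (-2)·0+(-1)·1+(-2)·0 = -1
  [M]: (-2)·0+(-1)·0+(-2)·0 = 0
  [T]: (-2)·-1+(-1)·0+(-2)·-1 = 4
⇒ Θ^-1 T^4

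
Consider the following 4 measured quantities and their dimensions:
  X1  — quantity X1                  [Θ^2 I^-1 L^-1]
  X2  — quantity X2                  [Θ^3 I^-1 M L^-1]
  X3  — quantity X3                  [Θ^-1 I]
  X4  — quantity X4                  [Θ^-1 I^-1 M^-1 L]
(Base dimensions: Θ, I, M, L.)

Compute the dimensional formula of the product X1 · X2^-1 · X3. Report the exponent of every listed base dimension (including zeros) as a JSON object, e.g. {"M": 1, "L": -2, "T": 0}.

Dimensional matrix (Θ×I×M×L by X1×X2×X3×X4):
  Θ: [ 2  3 -1 -1]
  I: [-1 -1  1 -1]
  M: [ 0  1  0 -1]
  L: [-1 -1  0  1]
  [Θ]: (1)·2+(-1)·3+(1)·-1 = -2
  [I]: (1)·-1+(-1)·-1+(1)·1 = 1
  [M]: (1)·0+(-1)·1+(1)·0 = -1
  [L]: (1)·-1+(-1)·-1+(1)·0 = 0
⇒ Θ^-2 I M^-1

{"Θ": -2, "I": 1, "M": -1, "L": 0}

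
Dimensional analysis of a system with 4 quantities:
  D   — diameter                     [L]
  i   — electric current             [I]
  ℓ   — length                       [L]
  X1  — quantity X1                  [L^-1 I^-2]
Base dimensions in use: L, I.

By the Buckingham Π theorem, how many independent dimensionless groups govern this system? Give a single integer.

2

Dimensional matrix (L×I by D×i×ℓ×X1):
  L: [ 1  0  1 -1]
  I: [ 0  1  0 -2]
RREF → pivots at {D,i} ⇒ r = 2
4 vars − rank 2 = 2 Π groups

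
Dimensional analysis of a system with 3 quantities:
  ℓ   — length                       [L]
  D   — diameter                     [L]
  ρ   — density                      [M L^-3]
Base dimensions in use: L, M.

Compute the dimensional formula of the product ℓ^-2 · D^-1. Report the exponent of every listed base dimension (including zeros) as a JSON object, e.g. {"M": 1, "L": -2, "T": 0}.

Write exponents as rows L,M / cols ℓ,D,ρ:
  L: [ 1  1 -3]
  M: [ 0  0  1]
  [L]: (-2)·1+(-1)·1 = -3
  [M]: (-2)·0+(-1)·0 = 0
⇒ L^-3

{"L": -3, "M": 0}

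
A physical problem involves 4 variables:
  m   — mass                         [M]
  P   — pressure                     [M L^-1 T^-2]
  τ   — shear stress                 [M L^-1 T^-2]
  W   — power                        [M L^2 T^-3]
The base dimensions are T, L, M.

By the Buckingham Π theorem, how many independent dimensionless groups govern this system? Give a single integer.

1

Exponent matrix [T,L,M] × [m,P,τ,W]:
  T: [ 0 -2 -2 -3]
  L: [ 0 -1 -1  2]
  M: [ 1  1  1  1]
Echelon form has 3 nonzero rows (pivots: m,P,W)
4 vars − rank 3 = 1 Π group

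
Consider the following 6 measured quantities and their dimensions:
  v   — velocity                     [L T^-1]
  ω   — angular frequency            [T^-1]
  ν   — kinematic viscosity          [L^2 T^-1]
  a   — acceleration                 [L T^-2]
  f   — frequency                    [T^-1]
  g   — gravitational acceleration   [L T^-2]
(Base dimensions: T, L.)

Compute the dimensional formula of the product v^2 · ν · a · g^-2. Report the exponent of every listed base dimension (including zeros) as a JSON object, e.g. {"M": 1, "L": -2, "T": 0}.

{"T": -1, "L": 3}

Exponent matrix [T,L] × [v,ω,ν,a,f,g]:
  T: [-1 -1 -1 -2 -1 -2]
  L: [ 1  0  2  1  0  1]
  [T]: (2)·-1+(1)·-1+(1)·-2+(-2)·-2 = -1
  [L]: (2)·1+(1)·2+(1)·1+(-2)·1 = 3
⇒ T^-1 L^3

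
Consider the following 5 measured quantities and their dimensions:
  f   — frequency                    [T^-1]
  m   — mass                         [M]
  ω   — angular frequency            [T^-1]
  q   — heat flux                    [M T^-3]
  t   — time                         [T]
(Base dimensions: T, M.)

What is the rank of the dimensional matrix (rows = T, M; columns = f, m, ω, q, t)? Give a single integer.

Exponent matrix [T,M] × [f,m,ω,q,t]:
  T: [-1  0 -1 -3  1]
  M: [ 0  1  0  1  0]
Row reduction gives pivot columns f,m; rank = 2

2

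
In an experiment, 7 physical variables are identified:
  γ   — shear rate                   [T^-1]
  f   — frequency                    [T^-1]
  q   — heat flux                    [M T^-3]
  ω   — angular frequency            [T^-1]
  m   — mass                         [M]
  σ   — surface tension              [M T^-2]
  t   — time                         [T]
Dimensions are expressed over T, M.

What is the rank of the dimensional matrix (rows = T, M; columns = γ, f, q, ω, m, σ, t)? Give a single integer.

Write exponents as rows T,M / cols γ,f,q,ω,m,σ,t:
  T: [-1 -1 -3 -1  0 -2  1]
  M: [ 0  0  1  0  1  1  0]
Row reduction gives pivot columns γ,q; rank = 2

2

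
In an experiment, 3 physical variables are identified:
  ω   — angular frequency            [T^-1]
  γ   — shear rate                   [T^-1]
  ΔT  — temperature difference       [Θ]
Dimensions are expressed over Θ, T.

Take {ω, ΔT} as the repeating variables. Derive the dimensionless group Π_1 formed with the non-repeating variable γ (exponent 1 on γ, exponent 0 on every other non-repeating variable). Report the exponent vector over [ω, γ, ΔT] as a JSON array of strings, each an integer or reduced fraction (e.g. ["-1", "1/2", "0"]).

["-1", "1", "0"]

Exponent matrix [Θ,T] × [ω,γ,ΔT]:
  Θ: [ 0  0  1]
  T: [-1 -1  0]
RREF → pivots at {ω,ΔT} ⇒ r = 2
Pivot set = {ω,ΔT}, free = {γ}
RREF:
  r0: [   1    1    0]
  r1: [   0    0    1]
Fix exponent of γ at 1; solve each RREF row for its pivot's exponent:
  r0: exp(ω) + (1)·1 = 0 ⇒ exp(ω) = -1
  r1: exp(ΔT) + (0)·1 = 0 ⇒ exp(ΔT) = 0
Π_1 = ω^-1 · γ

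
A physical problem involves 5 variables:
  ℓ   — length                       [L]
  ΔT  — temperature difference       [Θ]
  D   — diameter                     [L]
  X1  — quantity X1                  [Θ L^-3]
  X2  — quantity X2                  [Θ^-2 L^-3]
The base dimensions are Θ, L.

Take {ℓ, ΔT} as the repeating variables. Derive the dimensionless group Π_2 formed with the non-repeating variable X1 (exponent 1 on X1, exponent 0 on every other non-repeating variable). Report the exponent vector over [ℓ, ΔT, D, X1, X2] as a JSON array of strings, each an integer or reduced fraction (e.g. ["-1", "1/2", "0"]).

["3", "-1", "0", "1", "0"]

Exponent matrix [Θ,L] × [ℓ,ΔT,D,X1,X2]:
  Θ: [ 0  1  0  1 -2]
  L: [ 1  0  1 -3 -3]
Row reduction gives pivot columns ℓ,ΔT; rank = 2
Repeat: ℓ,ΔT; free: D,X1,X2
RREF:
  r0: [   1    0    1   -3   -3]
  r1: [   0    1    0    1   -2]
Fix exponent of X1 at 1, D at 0, X2 at 0; solve each RREF row for its pivot's exponent:
  r0: exp(ℓ) + (-3)·1 = 0 ⇒ exp(ℓ) = 3
  r1: exp(ΔT) + (1)·1 = 0 ⇒ exp(ΔT) = -1
Π_2 = ℓ^3 · ΔT^-1 · X1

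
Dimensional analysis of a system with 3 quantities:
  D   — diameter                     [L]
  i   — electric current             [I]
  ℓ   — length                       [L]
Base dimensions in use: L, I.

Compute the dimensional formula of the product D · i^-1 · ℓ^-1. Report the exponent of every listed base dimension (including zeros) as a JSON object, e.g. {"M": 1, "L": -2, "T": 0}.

{"L": 0, "I": -1}

Dimensional matrix (L×I by D×i×ℓ):
  L: [ 1  0  1]
  I: [ 0  1  0]
  [L]: (1)·1+(-1)·0+(-1)·1 = 0
  [I]: (1)·0+(-1)·1+(-1)·0 = -1
⇒ I^-1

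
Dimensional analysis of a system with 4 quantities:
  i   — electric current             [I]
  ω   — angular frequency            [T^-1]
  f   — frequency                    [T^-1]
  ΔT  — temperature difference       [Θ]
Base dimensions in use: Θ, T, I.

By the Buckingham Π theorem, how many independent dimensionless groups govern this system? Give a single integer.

1

Exponent matrix [Θ,T,I] × [i,ω,f,ΔT]:
  Θ: [ 0  0  0  1]
  T: [ 0 -1 -1  0]
  I: [ 1  0  0  0]
RREF → pivots at {i,ω,ΔT} ⇒ r = 3
Π count = n − r = 4 − 3 = 1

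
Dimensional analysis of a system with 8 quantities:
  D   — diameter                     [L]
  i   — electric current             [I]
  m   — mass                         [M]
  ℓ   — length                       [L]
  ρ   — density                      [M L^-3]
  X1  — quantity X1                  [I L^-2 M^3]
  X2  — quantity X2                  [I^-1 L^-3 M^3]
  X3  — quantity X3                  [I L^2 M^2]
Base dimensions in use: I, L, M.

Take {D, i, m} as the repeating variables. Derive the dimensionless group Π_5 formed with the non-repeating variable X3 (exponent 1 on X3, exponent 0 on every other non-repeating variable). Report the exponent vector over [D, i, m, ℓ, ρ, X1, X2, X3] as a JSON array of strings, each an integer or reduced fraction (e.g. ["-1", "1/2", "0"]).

["-2", "-1", "-2", "0", "0", "0", "0", "1"]

Dimensional matrix (I×L×M by D×i×m×ℓ×ρ×X1×X2×X3):
  I: [ 0  1  0  0  0  1 -1  1]
  L: [ 1  0  0  1 -3 -2 -3  2]
  M: [ 0  0  1  0  1  3  3  2]
Echelon form has 3 nonzero rows (pivots: D,i,m)
Pivot set = {D,i,m}, free = {ℓ,ρ,X1,X2,X3}
RREF:
  r0: [   1    0    0    1   -3   -2   -3    2]
  r1: [   0    1    0    0    0    1   -1    1]
  r2: [   0    0    1    0    1    3    3    2]
Fix exponent of X3 at 1, ℓ at 0, ρ at 0, X1 at 0, X2 at 0; solve each RREF row for its pivot's exponent:
  r0: exp(D) + (2)·1 = 0 ⇒ exp(D) = -2
  r1: exp(i) + (1)·1 = 0 ⇒ exp(i) = -1
  r2: exp(m) + (2)·1 = 0 ⇒ exp(m) = -2
Π_5 = D^-2 · i^-1 · m^-2 · X3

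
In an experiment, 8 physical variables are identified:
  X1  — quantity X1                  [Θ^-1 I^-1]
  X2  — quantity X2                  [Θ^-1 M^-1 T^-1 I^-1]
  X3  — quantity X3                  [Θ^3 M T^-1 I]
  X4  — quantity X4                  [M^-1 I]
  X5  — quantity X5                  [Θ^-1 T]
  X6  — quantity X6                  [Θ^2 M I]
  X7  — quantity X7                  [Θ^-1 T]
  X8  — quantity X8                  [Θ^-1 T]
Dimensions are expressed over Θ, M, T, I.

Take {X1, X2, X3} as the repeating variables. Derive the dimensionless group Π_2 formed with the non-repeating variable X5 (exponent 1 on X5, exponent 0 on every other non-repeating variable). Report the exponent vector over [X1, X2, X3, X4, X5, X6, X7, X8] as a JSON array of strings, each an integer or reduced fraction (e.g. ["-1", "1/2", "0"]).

["0", "1/2", "1/2", "0", "1", "0", "0", "0"]

Exponent matrix [Θ,M,T,I] × [X1,X2,X3,X4,X5,X6,X7,X8]:
  Θ: [-1 -1  3  0 -1  2 -1 -1]
  M: [ 0 -1  1 -1  0  1  0  0]
  T: [ 0 -1 -1  0  1  0  1  1]
  I: [-1 -1  1  1  0  1  0  0]
Row reduction gives pivot columns X1,X2,X3; rank = 3
Repeat: X1,X2,X3; free: X4,X5,X6,X7,X8
RREF:
  r0: [   1    0    0   -2    0    0    0    0]
  r1: [   0    1    0  1/2 -1/2 -1/2 -1/2 -1/2]
  r2: [   0    0    1 -1/2 -1/2  1/2 -1/2 -1/2]
  r3: [   0    0    0    0    0    0    0    0]
Fix exponent of X5 at 1, X4 at 0, X6 at 0, X7 at 0, X8 at 0; solve each RREF row for its pivot's exponent:
  r0: exp(X1) + (0)·1 = 0 ⇒ exp(X1) = 0
  r1: exp(X2) + (-1/2)·1 = 0 ⇒ exp(X2) = 1/2
  r2: exp(X3) + (-1/2)·1 = 0 ⇒ exp(X3) = 1/2
Π_2 = X2^(1/2) · X3^(1/2) · X5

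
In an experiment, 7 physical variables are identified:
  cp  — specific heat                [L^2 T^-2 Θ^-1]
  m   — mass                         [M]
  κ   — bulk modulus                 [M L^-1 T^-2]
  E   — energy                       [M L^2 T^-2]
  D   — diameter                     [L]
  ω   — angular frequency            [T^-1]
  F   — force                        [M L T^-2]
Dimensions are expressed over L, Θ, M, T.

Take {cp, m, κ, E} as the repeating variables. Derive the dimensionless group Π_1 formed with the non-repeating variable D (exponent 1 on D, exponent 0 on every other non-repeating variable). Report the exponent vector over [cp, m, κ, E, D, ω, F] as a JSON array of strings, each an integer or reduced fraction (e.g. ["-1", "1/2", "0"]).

Dimensional matrix (L×Θ×M×T by cp×m×κ×E×D×ω×F):
  L: [ 2  0 -1  2  1  0  1]
  Θ: [-1  0  0  0  0  0  0]
  M: [ 0  1  1  1  0  0  1]
  T: [-2  0 -2 -2  0 -1 -2]
Row reduction gives pivot columns cp,m,κ,E; rank = 4
Pivot set = {cp,m,κ,E}, free = {D,ω,F}
RREF:
  r0: [   1    0    0    0    0    0    0]
  r1: [   0    1    0    0    0 -1/2    0]
  r2: [   0    0    1    0 -1/3  1/3  1/3]
  r3: [   0    0    0    1  1/3  1/6  2/3]
Fix exponent of D at 1, ω at 0, F at 0; solve each RREF row for its pivot's exponent:
  r0: exp(cp) + (0)·1 = 0 ⇒ exp(cp) = 0
  r1: exp(m) + (0)·1 = 0 ⇒ exp(m) = 0
  r2: exp(κ) + (-1/3)·1 = 0 ⇒ exp(κ) = 1/3
  r3: exp(E) + (1/3)·1 = 0 ⇒ exp(E) = -1/3
Π_1 = κ^(1/3) · E^(-1/3) · D

["0", "0", "1/3", "-1/3", "1", "0", "0"]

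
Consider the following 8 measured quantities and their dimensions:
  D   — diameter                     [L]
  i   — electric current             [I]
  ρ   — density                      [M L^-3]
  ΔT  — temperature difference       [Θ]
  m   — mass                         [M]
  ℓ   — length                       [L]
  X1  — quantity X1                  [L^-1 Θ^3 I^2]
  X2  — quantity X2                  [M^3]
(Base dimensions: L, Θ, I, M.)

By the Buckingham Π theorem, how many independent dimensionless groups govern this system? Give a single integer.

4

Exponent matrix [L,Θ,I,M] × [D,i,ρ,ΔT,m,ℓ,X1,X2]:
  L: [ 1  0 -3  0  0  1 -1  0]
  Θ: [ 0  0  0  1  0  0  3  0]
  I: [ 0  1  0  0  0  0  2  0]
  M: [ 0  0  1  0  1  0  0  3]
Echelon form has 4 nonzero rows (pivots: D,i,ρ,ΔT)
n=8, r=4 ⇒ 4 dimensionless groups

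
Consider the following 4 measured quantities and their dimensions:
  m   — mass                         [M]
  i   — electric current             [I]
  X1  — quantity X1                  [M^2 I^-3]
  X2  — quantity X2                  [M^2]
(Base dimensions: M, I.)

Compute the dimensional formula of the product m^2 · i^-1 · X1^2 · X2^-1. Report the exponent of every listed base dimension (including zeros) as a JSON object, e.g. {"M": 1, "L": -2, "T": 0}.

{"M": 4, "I": -7}

Dimensional matrix (M×I by m×i×X1×X2):
  M: [ 1  0  2  2]
  I: [ 0  1 -3  0]
  [M]: (2)·1+(-1)·0+(2)·2+(-1)·2 = 4
  [I]: (2)·0+(-1)·1+(2)·-3+(-1)·0 = -7
⇒ M^4 I^-7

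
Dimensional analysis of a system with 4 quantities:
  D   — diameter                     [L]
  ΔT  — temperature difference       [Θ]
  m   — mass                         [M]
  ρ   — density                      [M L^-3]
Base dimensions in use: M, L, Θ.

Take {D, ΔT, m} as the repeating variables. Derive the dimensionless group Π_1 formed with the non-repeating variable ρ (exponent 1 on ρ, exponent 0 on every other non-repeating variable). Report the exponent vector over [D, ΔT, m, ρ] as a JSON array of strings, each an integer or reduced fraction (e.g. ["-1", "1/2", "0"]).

Dimensional matrix (M×L×Θ by D×ΔT×m×ρ):
  M: [ 0  0  1  1]
  L: [ 1  0  0 -3]
  Θ: [ 0  1  0  0]
Echelon form has 3 nonzero rows (pivots: D,ΔT,m)
Pivot set = {D,ΔT,m}, free = {ρ}
RREF:
  r0: [   1    0    0   -3]
  r1: [   0    1    0    0]
  r2: [   0    0    1    1]
Fix exponent of ρ at 1; solve each RREF row for its pivot's exponent:
  r0: exp(D) + (-3)·1 = 0 ⇒ exp(D) = 3
  r1: exp(ΔT) + (0)·1 = 0 ⇒ exp(ΔT) = 0
  r2: exp(m) + (1)·1 = 0 ⇒ exp(m) = -1
Π_1 = D^3 · m^-1 · ρ

["3", "0", "-1", "1"]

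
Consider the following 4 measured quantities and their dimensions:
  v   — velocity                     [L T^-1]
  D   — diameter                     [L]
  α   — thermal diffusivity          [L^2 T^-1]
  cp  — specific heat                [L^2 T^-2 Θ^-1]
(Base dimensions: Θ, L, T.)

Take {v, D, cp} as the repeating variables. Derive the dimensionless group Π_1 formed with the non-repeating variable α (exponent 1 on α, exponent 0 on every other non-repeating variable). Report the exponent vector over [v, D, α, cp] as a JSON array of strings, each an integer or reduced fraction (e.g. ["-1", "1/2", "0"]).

["-1", "-1", "1", "0"]

Exponent matrix [Θ,L,T] × [v,D,α,cp]:
  Θ: [ 0  0  0 -1]
  L: [ 1  1  2  2]
  T: [-1  0 -1 -2]
RREF → pivots at {v,D,cp} ⇒ r = 3
Pivot set = {v,D,cp}, free = {α}
RREF:
  r0: [   1    0    1    0]
  r1: [   0    1    1    0]
  r2: [   0    0    0    1]
Fix exponent of α at 1; solve each RREF row for its pivot's exponent:
  r0: exp(v) + (1)·1 = 0 ⇒ exp(v) = -1
  r1: exp(D) + (1)·1 = 0 ⇒ exp(D) = -1
  r2: exp(cp) + (0)·1 = 0 ⇒ exp(cp) = 0
Π_1 = v^-1 · D^-1 · α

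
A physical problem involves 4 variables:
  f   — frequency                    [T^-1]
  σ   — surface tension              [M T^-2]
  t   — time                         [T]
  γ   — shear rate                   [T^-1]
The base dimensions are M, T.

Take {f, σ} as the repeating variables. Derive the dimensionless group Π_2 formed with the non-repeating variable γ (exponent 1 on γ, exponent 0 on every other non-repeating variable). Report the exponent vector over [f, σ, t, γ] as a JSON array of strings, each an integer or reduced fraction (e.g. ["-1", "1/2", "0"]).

Dimensional matrix (M×T by f×σ×t×γ):
  M: [ 0  1  0  0]
  T: [-1 -2  1 -1]
Row reduction gives pivot columns f,σ; rank = 2
Repeat: f,σ; free: t,γ
RREF:
  r0: [   1    0   -1    1]
  r1: [   0    1    0    0]
Fix exponent of γ at 1, t at 0; solve each RREF row for its pivot's exponent:
  r0: exp(f) + (1)·1 = 0 ⇒ exp(f) = -1
  r1: exp(σ) + (0)·1 = 0 ⇒ exp(σ) = 0
Π_2 = f^-1 · γ

["-1", "0", "0", "1"]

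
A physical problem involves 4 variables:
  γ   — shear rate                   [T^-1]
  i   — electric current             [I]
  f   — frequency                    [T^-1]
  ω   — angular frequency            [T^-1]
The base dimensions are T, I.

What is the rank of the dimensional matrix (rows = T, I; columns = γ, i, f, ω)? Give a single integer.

Dimensional matrix (T×I by γ×i×f×ω):
  T: [-1  0 -1 -1]
  I: [ 0  1  0  0]
RREF → pivots at {γ,i} ⇒ r = 2

2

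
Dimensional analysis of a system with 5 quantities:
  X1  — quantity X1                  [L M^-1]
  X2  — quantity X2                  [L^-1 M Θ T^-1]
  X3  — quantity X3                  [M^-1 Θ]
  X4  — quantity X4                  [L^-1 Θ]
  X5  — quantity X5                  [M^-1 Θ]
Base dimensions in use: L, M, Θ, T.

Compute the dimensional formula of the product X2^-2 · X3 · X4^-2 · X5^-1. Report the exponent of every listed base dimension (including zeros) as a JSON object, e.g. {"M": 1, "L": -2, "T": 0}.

{"L": 4, "M": -2, "Θ": -4, "T": 2}

Dimensional matrix (L×M×Θ×T by X1×X2×X3×X4×X5):
  L: [ 1 -1  0 -1  0]
  M: [-1  1 -1  0 -1]
  Θ: [ 0  1  1  1  1]
  T: [ 0 -1  0  0  0]
  [L]: (-2)·-1+(1)·0+(-2)·-1+(-1)·0 = 4
  [M]: (-2)·1+(1)·-1+(-2)·0+(-1)·-1 = -2
  [Θ]: (-2)·1+(1)·1+(-2)·1+(-1)·1 = -4
  [T]: (-2)·-1+(1)·0+(-2)·0+(-1)·0 = 2
⇒ L^4 M^-2 Θ^-4 T^2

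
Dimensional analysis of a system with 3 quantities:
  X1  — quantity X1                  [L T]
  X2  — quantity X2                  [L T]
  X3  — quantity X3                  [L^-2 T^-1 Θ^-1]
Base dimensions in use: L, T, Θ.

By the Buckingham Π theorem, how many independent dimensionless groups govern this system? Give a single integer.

Exponent matrix [L,T,Θ] × [X1,X2,X3]:
  L: [ 1  1 -2]
  T: [ 1  1 -1]
  Θ: [ 0  0 -1]
Row reduction gives pivot columns X1,X3; rank = 2
n=3, r=2 ⇒ 1 dimensionless group

1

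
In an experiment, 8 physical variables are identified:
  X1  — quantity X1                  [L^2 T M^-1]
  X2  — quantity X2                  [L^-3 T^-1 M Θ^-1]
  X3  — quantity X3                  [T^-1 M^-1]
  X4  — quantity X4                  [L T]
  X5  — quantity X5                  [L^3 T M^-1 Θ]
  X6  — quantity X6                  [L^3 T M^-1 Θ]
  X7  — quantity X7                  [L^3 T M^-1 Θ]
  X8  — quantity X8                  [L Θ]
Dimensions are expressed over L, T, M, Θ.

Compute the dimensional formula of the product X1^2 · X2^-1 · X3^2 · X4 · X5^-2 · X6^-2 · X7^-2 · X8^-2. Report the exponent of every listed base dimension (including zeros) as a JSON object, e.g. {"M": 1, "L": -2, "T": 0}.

Dimensional matrix (L×T×M×Θ by X1×X2×X3×X4×X5×X6×X7×X8):
  L: [ 2 -3  0  1  3  3  3  1]
  T: [ 1 -1 -1  1  1  1  1  0]
  M: [-1  1 -1  0 -1 -1 -1  0]
  Θ: [ 0 -1  0  0  1  1  1  1]
  [L]: (2)·2+(-1)·-3+(2)·0+(1)·1+(-2)·3+(-2)·3+(-2)·3+(-2)·1 = -12
  [T]: (2)·1+(-1)·-1+(2)·-1+(1)·1+(-2)·1+(-2)·1+(-2)·1+(-2)·0 = -4
  [M]: (2)·-1+(-1)·1+(2)·-1+(1)·0+(-2)·-1+(-2)·-1+(-2)·-1+(-2)·0 = 1
  [Θ]: (2)·0+(-1)·-1+(2)·0+(1)·0+(-2)·1+(-2)·1+(-2)·1+(-2)·1 = -7
⇒ L^-12 T^-4 M Θ^-7

{"L": -12, "T": -4, "M": 1, "Θ": -7}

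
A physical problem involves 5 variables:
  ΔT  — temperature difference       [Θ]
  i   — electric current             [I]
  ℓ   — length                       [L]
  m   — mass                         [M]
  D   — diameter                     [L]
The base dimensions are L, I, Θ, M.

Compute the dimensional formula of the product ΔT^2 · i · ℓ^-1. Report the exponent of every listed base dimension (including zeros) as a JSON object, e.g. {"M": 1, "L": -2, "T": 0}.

{"L": -1, "I": 1, "Θ": 2, "M": 0}

Exponent matrix [L,I,Θ,M] × [ΔT,i,ℓ,m,D]:
  L: [ 0  0  1  0  1]
  I: [ 0  1  0  0  0]
  Θ: [ 1  0  0  0  0]
  M: [ 0  0  0  1  0]
  [L]: (2)·0+(1)·0+(-1)·1 = -1
  [I]: (2)·0+(1)·1+(-1)·0 = 1
  [Θ]: (2)·1+(1)·0+(-1)·0 = 2
  [M]: (2)·0+(1)·0+(-1)·0 = 0
⇒ L^-1 I Θ^2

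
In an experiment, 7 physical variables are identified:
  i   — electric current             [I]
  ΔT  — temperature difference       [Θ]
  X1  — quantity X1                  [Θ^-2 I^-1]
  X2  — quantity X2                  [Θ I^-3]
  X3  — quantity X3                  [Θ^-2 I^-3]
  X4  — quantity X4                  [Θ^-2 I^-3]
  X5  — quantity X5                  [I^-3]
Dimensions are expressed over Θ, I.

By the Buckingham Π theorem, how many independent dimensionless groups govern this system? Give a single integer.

5

Dimensional matrix (Θ×I by i×ΔT×X1×X2×X3×X4×X5):
  Θ: [ 0  1 -2  1 -2 -2  0]
  I: [ 1  0 -1 -3 -3 -3 -3]
Echelon form has 2 nonzero rows (pivots: i,ΔT)
7 vars − rank 2 = 5 Π groups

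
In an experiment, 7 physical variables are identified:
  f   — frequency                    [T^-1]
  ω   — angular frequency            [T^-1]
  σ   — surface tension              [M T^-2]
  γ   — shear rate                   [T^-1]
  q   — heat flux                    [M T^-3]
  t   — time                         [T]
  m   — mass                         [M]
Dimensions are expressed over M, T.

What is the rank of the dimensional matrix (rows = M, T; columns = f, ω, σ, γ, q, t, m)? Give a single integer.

Exponent matrix [M,T] × [f,ω,σ,γ,q,t,m]:
  M: [ 0  0  1  0  1  0  1]
  T: [-1 -1 -2 -1 -3  1  0]
RREF → pivots at {f,σ} ⇒ r = 2

2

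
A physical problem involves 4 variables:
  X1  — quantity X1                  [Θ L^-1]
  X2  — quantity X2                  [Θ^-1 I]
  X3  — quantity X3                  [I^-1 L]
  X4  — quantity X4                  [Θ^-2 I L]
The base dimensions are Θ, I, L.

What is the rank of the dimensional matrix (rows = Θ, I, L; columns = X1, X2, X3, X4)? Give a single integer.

2

Exponent matrix [Θ,I,L] × [X1,X2,X3,X4]:
  Θ: [ 1 -1  0 -2]
  I: [ 0  1 -1  1]
  L: [-1  0  1  1]
RREF → pivots at {X1,X2} ⇒ r = 2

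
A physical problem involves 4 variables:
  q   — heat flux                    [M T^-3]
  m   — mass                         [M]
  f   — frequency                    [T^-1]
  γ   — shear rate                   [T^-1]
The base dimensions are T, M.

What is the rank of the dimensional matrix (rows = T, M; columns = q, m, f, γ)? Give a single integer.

Write exponents as rows T,M / cols q,m,f,γ:
  T: [-3  0 -1 -1]
  M: [ 1  1  0  0]
Echelon form has 2 nonzero rows (pivots: q,m)

2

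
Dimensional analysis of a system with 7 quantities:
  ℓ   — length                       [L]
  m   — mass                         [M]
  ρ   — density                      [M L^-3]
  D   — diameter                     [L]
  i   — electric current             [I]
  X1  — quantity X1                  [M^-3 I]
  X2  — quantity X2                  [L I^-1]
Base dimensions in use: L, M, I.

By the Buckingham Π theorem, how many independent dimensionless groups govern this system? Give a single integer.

Dimensional matrix (L×M×I by ℓ×m×ρ×D×i×X1×X2):
  L: [ 1  0 -3  1  0  0  1]
  M: [ 0  1  1  0  0 -3  0]
  I: [ 0  0  0  0  1  1 -1]
Row reduction gives pivot columns ℓ,m,i; rank = 3
7 vars − rank 3 = 4 Π groups

4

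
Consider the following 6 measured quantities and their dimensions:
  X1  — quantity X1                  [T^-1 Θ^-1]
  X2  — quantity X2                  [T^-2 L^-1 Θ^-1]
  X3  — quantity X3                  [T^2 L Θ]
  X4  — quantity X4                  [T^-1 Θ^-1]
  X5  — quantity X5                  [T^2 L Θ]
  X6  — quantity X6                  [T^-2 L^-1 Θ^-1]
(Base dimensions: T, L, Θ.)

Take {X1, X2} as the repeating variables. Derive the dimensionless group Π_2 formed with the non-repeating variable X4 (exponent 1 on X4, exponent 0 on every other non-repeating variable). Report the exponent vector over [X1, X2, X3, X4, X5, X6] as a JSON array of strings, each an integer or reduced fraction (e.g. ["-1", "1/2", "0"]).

Dimensional matrix (T×L×Θ by X1×X2×X3×X4×X5×X6):
  T: [-1 -2  2 -1  2 -2]
  L: [ 0 -1  1  0  1 -1]
  Θ: [-1 -1  1 -1  1 -1]
RREF → pivots at {X1,X2} ⇒ r = 2
Repeat: X1,X2; free: X3,X4,X5,X6
RREF:
  r0: [   1    0    0    1    0    0]
  r1: [   0    1   -1    0   -1    1]
  r2: [   0    0    0    0    0    0]
Fix exponent of X4 at 1, X3 at 0, X5 at 0, X6 at 0; solve each RREF row for its pivot's exponent:
  r0: exp(X1) + (1)·1 = 0 ⇒ exp(X1) = -1
  r1: exp(X2) + (0)·1 = 0 ⇒ exp(X2) = 0
Π_2 = X1^-1 · X4

["-1", "0", "0", "1", "0", "0"]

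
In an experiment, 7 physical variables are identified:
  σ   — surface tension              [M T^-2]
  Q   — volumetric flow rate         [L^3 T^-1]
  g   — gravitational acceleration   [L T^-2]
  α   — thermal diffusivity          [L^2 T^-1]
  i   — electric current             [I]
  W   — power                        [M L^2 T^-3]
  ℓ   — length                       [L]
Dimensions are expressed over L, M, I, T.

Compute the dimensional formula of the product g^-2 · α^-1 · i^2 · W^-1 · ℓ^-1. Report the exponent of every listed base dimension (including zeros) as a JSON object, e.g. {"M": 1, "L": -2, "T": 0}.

{"L": -7, "M": -1, "I": 2, "T": 8}

Exponent matrix [L,M,I,T] × [σ,Q,g,α,i,W,ℓ]:
  L: [ 0  3  1  2  0  2  1]
  M: [ 1  0  0  0  0  1  0]
  I: [ 0  0  0  0  1  0  0]
  T: [-2 -1 -2 -1  0 -3  0]
  [L]: (-2)·1+(-1)·2+(2)·0+(-1)·2+(-1)·1 = -7
  [M]: (-2)·0+(-1)·0+(2)·0+(-1)·1+(-1)·0 = -1
  [I]: (-2)·0+(-1)·0+(2)·1+(-1)·0+(-1)·0 = 2
  [T]: (-2)·-2+(-1)·-1+(2)·0+(-1)·-3+(-1)·0 = 8
⇒ L^-7 M^-1 I^2 T^8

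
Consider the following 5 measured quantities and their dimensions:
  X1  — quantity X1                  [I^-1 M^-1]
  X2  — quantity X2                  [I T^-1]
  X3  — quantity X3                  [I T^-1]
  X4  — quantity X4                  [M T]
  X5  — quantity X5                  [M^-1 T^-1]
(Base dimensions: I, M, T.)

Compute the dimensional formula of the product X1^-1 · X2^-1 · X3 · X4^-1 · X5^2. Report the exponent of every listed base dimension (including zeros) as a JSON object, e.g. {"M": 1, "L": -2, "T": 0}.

Write exponents as rows I,M,T / cols X1,X2,X3,X4,X5:
  I: [-1  1  1  0  0]
  M: [-1  0  0  1 -1]
  T: [ 0 -1 -1  1 -1]
  [I]: (-1)·-1+(-1)·1+(1)·1+(-1)·0+(2)·0 = 1
  [M]: (-1)·-1+(-1)·0+(1)·0+(-1)·1+(2)·-1 = -2
  [T]: (-1)·0+(-1)·-1+(1)·-1+(-1)·1+(2)·-1 = -3
⇒ I M^-2 T^-3

{"I": 1, "M": -2, "T": -3}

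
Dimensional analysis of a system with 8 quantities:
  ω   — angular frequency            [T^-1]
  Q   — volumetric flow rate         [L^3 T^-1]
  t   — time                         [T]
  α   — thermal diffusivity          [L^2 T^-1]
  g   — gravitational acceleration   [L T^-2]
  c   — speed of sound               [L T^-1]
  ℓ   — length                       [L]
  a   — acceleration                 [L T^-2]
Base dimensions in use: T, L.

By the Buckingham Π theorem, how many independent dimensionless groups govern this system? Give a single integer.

6

Dimensional matrix (T×L by ω×Q×t×α×g×c×ℓ×a):
  T: [-1 -1  1 -1 -2 -1  0 -2]
  L: [ 0  3  0  2  1  1  1  1]
Row reduction gives pivot columns ω,Q; rank = 2
n=8, r=2 ⇒ 6 dimensionless groups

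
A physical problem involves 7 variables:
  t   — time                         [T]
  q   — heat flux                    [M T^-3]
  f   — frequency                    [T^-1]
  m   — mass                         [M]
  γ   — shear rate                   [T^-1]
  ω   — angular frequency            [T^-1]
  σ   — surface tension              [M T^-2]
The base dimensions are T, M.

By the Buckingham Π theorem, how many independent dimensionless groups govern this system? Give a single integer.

Exponent matrix [T,M] × [t,q,f,m,γ,ω,σ]:
  T: [ 1 -3 -1  0 -1 -1 -2]
  M: [ 0  1  0  1  0  0  1]
Row reduction gives pivot columns t,q; rank = 2
Π count = n − r = 7 − 2 = 5

5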